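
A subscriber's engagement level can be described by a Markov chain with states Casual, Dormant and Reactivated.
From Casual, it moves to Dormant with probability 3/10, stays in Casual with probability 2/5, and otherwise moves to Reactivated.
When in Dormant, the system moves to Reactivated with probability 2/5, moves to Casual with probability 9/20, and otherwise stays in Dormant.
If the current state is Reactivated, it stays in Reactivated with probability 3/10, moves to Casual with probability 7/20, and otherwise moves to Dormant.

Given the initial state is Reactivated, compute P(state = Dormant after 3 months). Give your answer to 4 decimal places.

Propagate the distribution vector 3 months from Reactivated.
After 0 months: (0.0000, 0.0000, 1.0000)
After 1 month: (0.3500, 0.3500, 0.3000)
After 2 months: (0.4025, 0.2625, 0.3350)
After 3 months: (0.3964, 0.2774, 0.3263)
P(in Dormant after 3 months) = 0.2774

0.2774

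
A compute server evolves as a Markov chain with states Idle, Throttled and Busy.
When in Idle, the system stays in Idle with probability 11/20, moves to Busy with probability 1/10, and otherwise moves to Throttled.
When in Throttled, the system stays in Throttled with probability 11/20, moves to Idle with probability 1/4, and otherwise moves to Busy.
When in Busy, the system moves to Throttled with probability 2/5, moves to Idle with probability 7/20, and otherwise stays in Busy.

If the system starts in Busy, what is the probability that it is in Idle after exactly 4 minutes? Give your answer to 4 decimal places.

0.3816

Propagate the distribution vector 4 minutes from Busy.
After 0 minutes: (0.0000, 0.0000, 1.0000)
After 1 minute: (0.3500, 0.4000, 0.2500)
After 2 minutes: (0.3800, 0.4425, 0.1775)
After 3 minutes: (0.3818, 0.4474, 0.1709)
After 4 minutes: (0.3816, 0.4480, 0.1704)
P(in Idle after 4 minutes) = 0.3816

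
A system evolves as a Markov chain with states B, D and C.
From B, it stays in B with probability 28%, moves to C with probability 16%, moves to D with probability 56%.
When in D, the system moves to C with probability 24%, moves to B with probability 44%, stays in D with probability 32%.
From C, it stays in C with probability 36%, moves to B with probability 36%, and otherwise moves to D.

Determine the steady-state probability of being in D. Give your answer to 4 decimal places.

0.3975

Let the stationary distribution be π with π = πP and π_1 + π_2 + π_3 = 1.
π_1 = 0.28·π_1 + 0.44·π_2 + 0.36·π_3
π_2 = 0.56·π_1 + 0.32·π_2 + 0.28·π_3
Solving with the normalization constraint gives π = (0.3628, 0.3975, 0.2397).
So the stationary probability of D is 0.3975.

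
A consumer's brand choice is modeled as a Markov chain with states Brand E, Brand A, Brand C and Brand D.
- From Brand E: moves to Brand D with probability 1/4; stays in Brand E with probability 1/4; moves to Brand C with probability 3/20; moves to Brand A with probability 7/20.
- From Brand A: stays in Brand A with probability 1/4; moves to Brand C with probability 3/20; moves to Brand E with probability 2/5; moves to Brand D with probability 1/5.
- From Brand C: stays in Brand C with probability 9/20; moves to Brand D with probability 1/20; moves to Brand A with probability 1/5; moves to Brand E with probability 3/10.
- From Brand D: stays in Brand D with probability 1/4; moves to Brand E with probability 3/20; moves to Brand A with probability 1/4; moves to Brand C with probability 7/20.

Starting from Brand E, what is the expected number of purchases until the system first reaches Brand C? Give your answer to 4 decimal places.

Let t(s) be the expected number of purchases to first reach Brand C from state s, with t(Brand C) = 0. Conditioning on the first purchase:
t(Brand E) = 1 + 0.25·t(Brand E) + 0.35·t(Brand A) + 0.25·t(Brand D)
t(Brand A) = 1 + 0.4·t(Brand E) + 0.25·t(Brand A) + 0.2·t(Brand D)
t(Brand D) = 1 + 0.15·t(Brand E) + 0.25·t(Brand A) + 0.25·t(Brand D)
Solving: t(Brand E) = 5.0753, t(Brand A) = 5.1217, t(Brand D) = 4.0556.
Expected purchases from Brand E to Brand C: 5.0753.

5.0753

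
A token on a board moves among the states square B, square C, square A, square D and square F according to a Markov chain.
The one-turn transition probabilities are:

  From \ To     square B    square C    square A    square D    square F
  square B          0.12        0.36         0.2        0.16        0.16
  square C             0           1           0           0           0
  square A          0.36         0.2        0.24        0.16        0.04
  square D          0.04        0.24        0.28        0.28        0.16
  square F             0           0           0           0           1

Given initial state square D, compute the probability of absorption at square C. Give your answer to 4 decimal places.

0.6558

Let h(s) be the probability of absorption at square C starting from transient state s. Then h(square C) = 1 and h(square F) = 0. By first-step analysis:
h(square B) = 0.12·h(square B) + 0.36·1 + 0.2·h(square A) + 0.16·h(square D) + 0.16·0
h(square A) = 0.36·h(square B) + 0.2·1 + 0.24·h(square A) + 0.16·h(square D) + 0.04·0
h(square D) = 0.04·h(square B) + 0.24·1 + 0.28·h(square A) + 0.28·h(square D) + 0.16·0
Solving: h(square B) = 0.6943, h(square A) = 0.7301, h(square D) = 0.6558.
Starting from square D, the probability is 0.6558.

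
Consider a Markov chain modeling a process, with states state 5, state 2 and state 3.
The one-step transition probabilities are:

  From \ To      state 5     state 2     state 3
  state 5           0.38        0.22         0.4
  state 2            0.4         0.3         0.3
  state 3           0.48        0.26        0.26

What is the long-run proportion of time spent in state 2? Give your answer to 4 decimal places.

Let the stationary distribution be π with π = πP and π_1 + π_2 + π_3 = 1.
π_1 = 0.38·π_1 + 0.4·π_2 + 0.48·π_3
π_2 = 0.22·π_1 + 0.3·π_2 + 0.26·π_3
Solving with the normalization constraint gives π = (0.4179, 0.2534, 0.3286).
So the stationary probability of state 2 is 0.2534.

0.2534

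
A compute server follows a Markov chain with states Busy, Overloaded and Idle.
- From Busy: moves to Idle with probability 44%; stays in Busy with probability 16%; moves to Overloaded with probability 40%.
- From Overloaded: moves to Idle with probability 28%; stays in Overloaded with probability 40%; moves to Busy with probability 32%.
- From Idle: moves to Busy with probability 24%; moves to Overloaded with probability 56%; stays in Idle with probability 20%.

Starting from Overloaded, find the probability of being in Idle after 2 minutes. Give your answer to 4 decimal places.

0.3088

Sum over the intermediate state after 1 minute:
P = P(Overloaded→Busy)·P(Busy→Idle) + P(Overloaded→Overloaded)·P(Overloaded→Idle) + P(Overloaded→Idle)·P(Idle→Idle)
  = 0.32×0.44 + 0.4×0.28 + 0.28×0.2
  = 0.1408 + 0.1120 + 0.0560 = 0.3088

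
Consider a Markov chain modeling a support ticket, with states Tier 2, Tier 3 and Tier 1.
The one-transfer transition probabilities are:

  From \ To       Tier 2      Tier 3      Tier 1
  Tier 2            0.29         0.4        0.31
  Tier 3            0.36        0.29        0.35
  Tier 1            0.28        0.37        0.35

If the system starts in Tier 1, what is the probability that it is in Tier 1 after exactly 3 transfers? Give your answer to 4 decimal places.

Propagate the distribution vector 3 transfers from Tier 1.
After 0 transfers: (0.0000, 0.0000, 1.0000)
After 1 transfer: (0.2800, 0.3700, 0.3500)
After 2 transfers: (0.3124, 0.3488, 0.3388)
After 3 transfers: (0.3110, 0.3515, 0.3375)
P(in Tier 1 after 3 transfers) = 0.3375

0.3375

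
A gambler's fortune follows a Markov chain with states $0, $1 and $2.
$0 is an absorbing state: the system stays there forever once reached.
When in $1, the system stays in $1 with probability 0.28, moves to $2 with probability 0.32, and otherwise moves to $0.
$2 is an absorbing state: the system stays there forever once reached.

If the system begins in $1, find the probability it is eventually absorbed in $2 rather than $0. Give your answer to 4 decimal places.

Let h(s) be the probability of absorption at $2 starting from transient state s. Then h($2) = 1 and h($0) = 0. By first-step analysis:
h($1) = 0.4·0 + 0.28·h($1) + 0.32·1
Solving: h($1) = 0.4444.
Starting from $1, the probability is 0.4444.

0.4444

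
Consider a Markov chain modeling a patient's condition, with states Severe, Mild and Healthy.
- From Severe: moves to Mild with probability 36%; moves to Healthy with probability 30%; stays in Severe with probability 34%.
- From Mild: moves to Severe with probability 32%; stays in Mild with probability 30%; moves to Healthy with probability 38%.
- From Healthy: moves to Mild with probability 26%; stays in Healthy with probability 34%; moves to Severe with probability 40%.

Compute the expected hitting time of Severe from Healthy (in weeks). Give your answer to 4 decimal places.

2.6432

Let t(s) be the expected number of weeks to first reach Severe from state s, with t(Severe) = 0. Conditioning on the first week:
t(Mild) = 1 + 0.3·t(Mild) + 0.38·t(Healthy)
t(Healthy) = 1 + 0.26·t(Mild) + 0.34·t(Healthy)
Solving: t(Mild) = 2.8634, t(Healthy) = 2.6432.
Expected weeks from Healthy to Severe: 2.6432.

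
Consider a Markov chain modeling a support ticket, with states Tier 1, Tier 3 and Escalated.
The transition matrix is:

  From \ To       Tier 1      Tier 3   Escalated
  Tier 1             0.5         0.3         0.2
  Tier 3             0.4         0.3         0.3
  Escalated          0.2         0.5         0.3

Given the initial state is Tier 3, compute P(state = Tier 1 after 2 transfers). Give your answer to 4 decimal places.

Sum over the intermediate state after 1 transfer:
P = P(Tier 3→Tier 1)·P(Tier 1→Tier 1) + P(Tier 3→Tier 3)·P(Tier 3→Tier 1) + P(Tier 3→Escalated)·P(Escalated→Tier 1)
  = 0.4×0.5 + 0.3×0.4 + 0.3×0.2
  = 0.2000 + 0.1200 + 0.0600 = 0.3800

0.3800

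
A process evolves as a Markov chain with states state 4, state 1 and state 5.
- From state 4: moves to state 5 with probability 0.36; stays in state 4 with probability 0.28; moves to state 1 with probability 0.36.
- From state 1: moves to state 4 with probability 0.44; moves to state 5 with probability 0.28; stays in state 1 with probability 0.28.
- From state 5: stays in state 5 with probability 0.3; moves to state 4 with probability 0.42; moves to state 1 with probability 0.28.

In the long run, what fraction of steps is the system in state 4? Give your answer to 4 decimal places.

0.3739

Let the stationary distribution be π with π = πP and π_1 + π_2 + π_3 = 1.
π_1 = 0.28·π_1 + 0.44·π_2 + 0.42·π_3
π_2 = 0.36·π_1 + 0.28·π_2 + 0.28·π_3
Solving with the normalization constraint gives π = (0.3739, 0.3099, 0.3162).
So the stationary probability of state 4 is 0.3739.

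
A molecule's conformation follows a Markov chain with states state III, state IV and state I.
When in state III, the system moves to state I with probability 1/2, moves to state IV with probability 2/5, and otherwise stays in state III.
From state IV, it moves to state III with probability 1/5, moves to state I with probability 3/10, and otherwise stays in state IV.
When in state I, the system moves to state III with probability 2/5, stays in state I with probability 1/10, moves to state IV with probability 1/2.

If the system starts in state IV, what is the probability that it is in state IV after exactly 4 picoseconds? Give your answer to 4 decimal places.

0.4768

Propagate the distribution vector 4 picoseconds from state IV.
After 0 picoseconds: (0.0000, 1.0000, 0.0000)
After 1 picosecond: (0.2000, 0.5000, 0.3000)
After 2 picoseconds: (0.2400, 0.4800, 0.2800)
After 3 picoseconds: (0.2320, 0.4760, 0.2920)
After 4 picoseconds: (0.2352, 0.4768, 0.2880)
P(in state IV after 4 picoseconds) = 0.4768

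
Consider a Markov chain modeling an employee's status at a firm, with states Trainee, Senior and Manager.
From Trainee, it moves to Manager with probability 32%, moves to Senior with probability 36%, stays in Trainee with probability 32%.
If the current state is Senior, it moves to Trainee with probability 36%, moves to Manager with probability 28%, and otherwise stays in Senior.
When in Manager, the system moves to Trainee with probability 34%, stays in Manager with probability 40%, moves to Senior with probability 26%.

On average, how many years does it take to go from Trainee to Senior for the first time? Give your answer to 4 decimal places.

3.0749

Let t(s) be the expected number of years to first reach Senior from state s, with t(Senior) = 0. Conditioning on the first year:
t(Trainee) = 1 + 0.32·t(Trainee) + 0.32·t(Manager)
t(Manager) = 1 + 0.34·t(Trainee) + 0.4·t(Manager)
Solving: t(Trainee) = 3.0749, t(Manager) = 3.4091.
Expected years from Trainee to Senior: 3.0749.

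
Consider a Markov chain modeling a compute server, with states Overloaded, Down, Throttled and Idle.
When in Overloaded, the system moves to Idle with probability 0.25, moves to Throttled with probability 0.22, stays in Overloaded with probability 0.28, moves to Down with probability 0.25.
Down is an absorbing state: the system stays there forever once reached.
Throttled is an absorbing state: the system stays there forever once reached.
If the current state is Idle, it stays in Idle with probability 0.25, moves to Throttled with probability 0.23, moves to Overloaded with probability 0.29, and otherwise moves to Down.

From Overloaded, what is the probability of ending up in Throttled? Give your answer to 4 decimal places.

Let h(s) be the probability of absorption at Throttled starting from transient state s. Then h(Throttled) = 1 and h(Down) = 0. By first-step analysis:
h(Overloaded) = 0.28·h(Overloaded) + 0.25·0 + 0.22·1 + 0.25·h(Idle)
h(Idle) = 0.29·h(Overloaded) + 0.23·0 + 0.23·1 + 0.25·h(Idle)
Solving: h(Overloaded) = 0.4759, h(Idle) = 0.4907.
Starting from Overloaded, the probability is 0.4759.

0.4759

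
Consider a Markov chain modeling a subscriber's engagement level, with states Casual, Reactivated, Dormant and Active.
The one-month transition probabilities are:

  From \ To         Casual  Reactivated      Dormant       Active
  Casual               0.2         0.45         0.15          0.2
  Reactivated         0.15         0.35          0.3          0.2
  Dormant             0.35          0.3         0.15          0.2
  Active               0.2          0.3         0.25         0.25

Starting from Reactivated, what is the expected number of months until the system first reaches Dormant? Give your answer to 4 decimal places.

Let t(s) be the expected number of months to first reach Dormant from state s, with t(Dormant) = 0. Conditioning on the first month:
t(Casual) = 1 + 0.2·t(Casual) + 0.45·t(Reactivated) + 0.2·t(Active)
t(Reactivated) = 1 + 0.15·t(Casual) + 0.35·t(Reactivated) + 0.2·t(Active)
t(Active) = 1 + 0.2·t(Casual) + 0.3·t(Reactivated) + 0.25·t(Active)
Solving: t(Casual) = 4.3838, t(Reactivated) = 3.7861, t(Active) = 4.0168.
Expected months from Reactivated to Dormant: 3.7861.

3.7861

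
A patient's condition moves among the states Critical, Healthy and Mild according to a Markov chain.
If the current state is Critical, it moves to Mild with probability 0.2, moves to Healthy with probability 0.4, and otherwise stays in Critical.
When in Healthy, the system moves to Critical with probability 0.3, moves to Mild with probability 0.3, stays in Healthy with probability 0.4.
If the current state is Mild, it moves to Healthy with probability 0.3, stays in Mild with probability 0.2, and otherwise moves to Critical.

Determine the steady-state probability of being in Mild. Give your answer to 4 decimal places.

Let the stationary distribution be π with π = πP and π_1 + π_2 + π_3 = 1.
π_1 = 0.4·π_1 + 0.3·π_2 + 0.5·π_3
π_2 = 0.4·π_1 + 0.4·π_2 + 0.3·π_3
Solving with the normalization constraint gives π = (0.3861, 0.3762, 0.2376).
So the stationary probability of Mild is 0.2376.

0.2376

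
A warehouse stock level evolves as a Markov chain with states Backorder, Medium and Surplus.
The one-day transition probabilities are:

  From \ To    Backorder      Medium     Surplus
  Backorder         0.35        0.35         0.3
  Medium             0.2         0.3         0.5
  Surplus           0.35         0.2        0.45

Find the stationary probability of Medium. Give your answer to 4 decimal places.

Let the stationary distribution be π with π = πP and π_1 + π_2 + π_3 = 1.
π_1 = 0.35·π_1 + 0.2·π_2 + 0.35·π_3
π_2 = 0.35·π_1 + 0.3·π_2 + 0.2·π_3
Solving with the normalization constraint gives π = (0.3089, 0.2737, 0.4173).
So the stationary probability of Medium is 0.2737.

0.2737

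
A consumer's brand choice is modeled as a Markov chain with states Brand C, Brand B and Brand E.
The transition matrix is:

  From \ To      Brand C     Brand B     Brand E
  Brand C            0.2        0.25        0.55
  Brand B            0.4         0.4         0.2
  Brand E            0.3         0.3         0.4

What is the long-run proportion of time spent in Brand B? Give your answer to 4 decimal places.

Let the stationary distribution be π with π = πP and π_1 + π_2 + π_3 = 1.
π_1 = 0.2·π_1 + 0.4·π_2 + 0.3·π_3
π_2 = 0.25·π_1 + 0.4·π_2 + 0.3·π_3
Solving with the normalization constraint gives π = (0.3015, 0.3166, 0.3819).
So the stationary probability of Brand B is 0.3166.

0.3166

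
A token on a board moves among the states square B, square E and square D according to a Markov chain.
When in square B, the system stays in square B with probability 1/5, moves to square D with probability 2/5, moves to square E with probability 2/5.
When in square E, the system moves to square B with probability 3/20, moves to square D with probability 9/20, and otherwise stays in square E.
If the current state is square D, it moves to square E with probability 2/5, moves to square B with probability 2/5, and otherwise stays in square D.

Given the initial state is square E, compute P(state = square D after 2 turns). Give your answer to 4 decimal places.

Sum over the intermediate state after 1 turn:
P = P(square E→square B)·P(square B→square D) + P(square E→square E)·P(square E→square D) + P(square E→square D)·P(square D→square D)
  = 0.15×0.4 + 0.4×0.45 + 0.45×0.2
  = 0.0600 + 0.1800 + 0.0900 = 0.3300

0.3300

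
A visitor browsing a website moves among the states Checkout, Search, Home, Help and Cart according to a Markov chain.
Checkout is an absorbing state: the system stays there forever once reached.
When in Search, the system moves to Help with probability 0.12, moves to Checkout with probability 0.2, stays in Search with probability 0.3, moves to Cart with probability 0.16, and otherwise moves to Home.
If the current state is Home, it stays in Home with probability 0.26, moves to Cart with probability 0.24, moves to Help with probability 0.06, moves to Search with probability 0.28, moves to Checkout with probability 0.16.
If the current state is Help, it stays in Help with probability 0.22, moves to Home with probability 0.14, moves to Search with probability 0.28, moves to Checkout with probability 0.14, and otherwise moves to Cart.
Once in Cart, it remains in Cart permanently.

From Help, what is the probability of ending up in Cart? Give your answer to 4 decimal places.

Let h(s) be the probability of absorption at Cart starting from transient state s. Then h(Cart) = 1 and h(Checkout) = 0. By first-step analysis:
h(Search) = 0.2·0 + 0.3·h(Search) + 0.22·h(Home) + 0.12·h(Help) + 0.16·1
h(Home) = 0.16·0 + 0.28·h(Search) + 0.26·h(Home) + 0.06·h(Help) + 0.24·1
h(Help) = 0.14·0 + 0.28·h(Search) + 0.14·h(Home) + 0.22·h(Help) + 0.22·1
Solving: h(Search) = 0.5008, h(Home) = 0.5594, h(Help) = 0.5622.
Starting from Help, the probability is 0.5622.

0.5622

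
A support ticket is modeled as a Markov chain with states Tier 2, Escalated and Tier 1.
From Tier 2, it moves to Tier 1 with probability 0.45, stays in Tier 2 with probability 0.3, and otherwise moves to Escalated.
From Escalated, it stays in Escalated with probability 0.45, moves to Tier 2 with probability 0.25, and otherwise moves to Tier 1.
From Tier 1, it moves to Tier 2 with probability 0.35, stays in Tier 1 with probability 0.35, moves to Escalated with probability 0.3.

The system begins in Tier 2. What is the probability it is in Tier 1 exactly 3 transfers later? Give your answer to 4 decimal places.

0.3649

Propagate the distribution vector 3 transfers from Tier 2.
After 0 transfers: (1.0000, 0.0000, 0.0000)
After 1 transfer: (0.3000, 0.2500, 0.4500)
After 2 transfers: (0.3100, 0.3225, 0.3675)
After 3 transfers: (0.3023, 0.3329, 0.3649)
P(in Tier 1 after 3 transfers) = 0.3649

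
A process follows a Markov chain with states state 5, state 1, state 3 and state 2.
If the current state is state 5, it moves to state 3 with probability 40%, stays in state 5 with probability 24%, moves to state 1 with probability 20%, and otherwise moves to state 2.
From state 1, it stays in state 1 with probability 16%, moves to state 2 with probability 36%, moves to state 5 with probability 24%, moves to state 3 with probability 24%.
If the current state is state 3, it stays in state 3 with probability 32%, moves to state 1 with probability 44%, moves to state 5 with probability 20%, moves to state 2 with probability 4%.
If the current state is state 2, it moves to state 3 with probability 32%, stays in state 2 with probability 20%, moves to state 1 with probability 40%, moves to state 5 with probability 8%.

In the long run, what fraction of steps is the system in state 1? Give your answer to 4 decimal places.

0.3008

Let the stationary distribution be π with π = πP and π_1 + π_2 + π_3 + π_4 = 1.
π_1 = 0.24·π_1 + 0.24·π_2 + 0.2·π_3 + 0.08·π_4
π_2 = 0.2·π_1 + 0.16·π_2 + 0.44·π_3 + 0.4·π_4
π_3 = 0.4·π_1 + 0.24·π_2 + 0.32·π_3 + 0.32·π_4
Solving with the normalization constraint gives π = (0.1971, 0.3008, 0.3117, 0.1904).
So the stationary probability of state 1 is 0.3008.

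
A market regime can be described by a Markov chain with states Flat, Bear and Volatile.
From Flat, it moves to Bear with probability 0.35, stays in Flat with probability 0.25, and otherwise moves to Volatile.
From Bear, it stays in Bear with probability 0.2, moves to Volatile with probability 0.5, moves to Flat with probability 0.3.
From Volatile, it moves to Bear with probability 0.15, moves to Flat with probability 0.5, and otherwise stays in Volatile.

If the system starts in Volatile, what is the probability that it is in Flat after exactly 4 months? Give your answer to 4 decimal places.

Propagate the distribution vector 4 months from Volatile.
After 0 months: (0.0000, 0.0000, 1.0000)
After 1 month: (0.5000, 0.1500, 0.3500)
After 2 months: (0.3450, 0.2575, 0.3975)
After 3 months: (0.3623, 0.2319, 0.4059)
After 4 months: (0.3631, 0.2340, 0.4029)
P(in Flat after 4 months) = 0.3631

0.3631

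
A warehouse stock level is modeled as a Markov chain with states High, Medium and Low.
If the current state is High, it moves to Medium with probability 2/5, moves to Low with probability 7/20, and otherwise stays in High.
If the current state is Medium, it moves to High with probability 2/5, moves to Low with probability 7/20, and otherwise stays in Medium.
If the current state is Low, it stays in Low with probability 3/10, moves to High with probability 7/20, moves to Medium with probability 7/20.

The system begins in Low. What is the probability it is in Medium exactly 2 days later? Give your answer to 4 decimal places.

Sum over the intermediate state after 1 day:
P = P(Low→High)·P(High→Medium) + P(Low→Medium)·P(Medium→Medium) + P(Low→Low)·P(Low→Medium)
  = 0.35×0.4 + 0.35×0.25 + 0.3×0.35
  = 0.1400 + 0.0875 + 0.1050 = 0.3325

0.3325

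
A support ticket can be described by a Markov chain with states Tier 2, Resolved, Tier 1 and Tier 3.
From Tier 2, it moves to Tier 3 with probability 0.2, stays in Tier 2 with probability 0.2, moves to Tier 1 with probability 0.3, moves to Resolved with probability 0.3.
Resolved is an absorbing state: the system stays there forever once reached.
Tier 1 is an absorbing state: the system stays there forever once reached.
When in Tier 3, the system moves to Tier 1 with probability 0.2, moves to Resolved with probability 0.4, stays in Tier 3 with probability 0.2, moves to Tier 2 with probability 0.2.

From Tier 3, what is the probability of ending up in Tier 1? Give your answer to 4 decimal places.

Let h(s) be the probability of absorption at Tier 1 starting from transient state s. Then h(Tier 1) = 1 and h(Resolved) = 0. By first-step analysis:
h(Tier 2) = 0.2·h(Tier 2) + 0.3·0 + 0.3·1 + 0.2·h(Tier 3)
h(Tier 3) = 0.2·h(Tier 2) + 0.4·0 + 0.2·1 + 0.2·h(Tier 3)
Solving: h(Tier 2) = 0.4667, h(Tier 3) = 0.3667.
Starting from Tier 3, the probability is 0.3667.

0.3667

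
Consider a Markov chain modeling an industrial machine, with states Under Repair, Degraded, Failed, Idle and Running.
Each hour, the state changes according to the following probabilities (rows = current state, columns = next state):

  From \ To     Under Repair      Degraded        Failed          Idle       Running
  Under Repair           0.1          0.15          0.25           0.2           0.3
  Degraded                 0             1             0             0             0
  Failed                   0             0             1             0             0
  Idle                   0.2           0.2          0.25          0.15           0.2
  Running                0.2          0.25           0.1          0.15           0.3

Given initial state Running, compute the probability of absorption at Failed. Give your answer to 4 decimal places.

Let h(s) be the probability of absorption at Failed starting from transient state s. Then h(Failed) = 1 and h(Degraded) = 0. By first-step analysis:
h(Under Repair) = 0.1·h(Under Repair) + 0.15·0 + 0.25·1 + 0.2·h(Idle) + 0.3·h(Running)
h(Idle) = 0.2·h(Under Repair) + 0.2·0 + 0.25·1 + 0.15·h(Idle) + 0.2·h(Running)
h(Running) = 0.2·h(Under Repair) + 0.25·0 + 0.1·1 + 0.15·h(Idle) + 0.3·h(Running)
Solving: h(Under Repair) = 0.5261, h(Idle) = 0.5127, h(Running) = 0.4030.
Starting from Running, the probability is 0.4030.

0.4030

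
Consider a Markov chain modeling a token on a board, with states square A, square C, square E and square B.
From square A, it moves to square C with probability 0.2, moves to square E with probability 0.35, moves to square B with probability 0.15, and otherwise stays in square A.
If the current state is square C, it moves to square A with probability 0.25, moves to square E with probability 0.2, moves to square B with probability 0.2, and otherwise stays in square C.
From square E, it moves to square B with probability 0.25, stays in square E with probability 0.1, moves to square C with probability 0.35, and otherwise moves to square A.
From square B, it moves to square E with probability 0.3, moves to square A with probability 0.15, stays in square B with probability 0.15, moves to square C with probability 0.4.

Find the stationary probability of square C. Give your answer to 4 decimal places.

Let the stationary distribution be π with π = πP and π_1 + π_2 + π_3 + π_4 = 1.
π_1 = 0.3·π_1 + 0.25·π_2 + 0.3·π_3 + 0.15·π_4
π_2 = 0.2·π_1 + 0.35·π_2 + 0.35·π_3 + 0.4·π_4
π_3 = 0.35·π_1 + 0.2·π_2 + 0.1·π_3 + 0.3·π_4
Solving with the normalization constraint gives π = (0.2555, 0.3211, 0.2339, 0.1894).
So the stationary probability of square C is 0.3211.

0.3211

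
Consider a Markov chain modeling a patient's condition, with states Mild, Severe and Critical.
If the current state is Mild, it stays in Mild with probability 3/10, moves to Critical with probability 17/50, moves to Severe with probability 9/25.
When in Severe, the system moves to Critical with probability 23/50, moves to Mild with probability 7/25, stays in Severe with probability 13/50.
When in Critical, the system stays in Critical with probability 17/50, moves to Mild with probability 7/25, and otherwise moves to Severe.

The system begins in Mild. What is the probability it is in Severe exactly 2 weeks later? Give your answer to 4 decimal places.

Sum over the intermediate state after 1 week:
P = P(Mild→Mild)·P(Mild→Severe) + P(Mild→Severe)·P(Severe→Severe) + P(Mild→Critical)·P(Critical→Severe)
  = 0.3×0.36 + 0.36×0.26 + 0.34×0.38
  = 0.1080 + 0.0936 + 0.1292 = 0.3308

0.3308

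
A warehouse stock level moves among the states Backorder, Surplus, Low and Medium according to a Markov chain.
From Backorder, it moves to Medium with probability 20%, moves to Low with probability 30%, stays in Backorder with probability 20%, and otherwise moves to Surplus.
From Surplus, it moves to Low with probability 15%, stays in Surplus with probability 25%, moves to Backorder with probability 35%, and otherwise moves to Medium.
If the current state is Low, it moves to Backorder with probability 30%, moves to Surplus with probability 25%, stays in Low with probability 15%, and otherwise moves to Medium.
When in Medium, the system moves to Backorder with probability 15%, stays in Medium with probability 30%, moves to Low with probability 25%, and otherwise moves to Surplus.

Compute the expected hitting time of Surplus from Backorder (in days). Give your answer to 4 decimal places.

3.4783

Let t(s) be the expected number of days to first reach Surplus from state s, with t(Surplus) = 0. Conditioning on the first day:
t(Backorder) = 1 + 0.2·t(Backorder) + 0.3·t(Low) + 0.2·t(Medium)
t(Low) = 1 + 0.3·t(Backorder) + 0.15·t(Low) + 0.3·t(Medium)
t(Medium) = 1 + 0.15·t(Backorder) + 0.25·t(Low) + 0.3·t(Medium)
Solving: t(Backorder) = 3.4783, t(Low) = 3.6288, t(Medium) = 3.4699.
Expected days from Backorder to Surplus: 3.4783.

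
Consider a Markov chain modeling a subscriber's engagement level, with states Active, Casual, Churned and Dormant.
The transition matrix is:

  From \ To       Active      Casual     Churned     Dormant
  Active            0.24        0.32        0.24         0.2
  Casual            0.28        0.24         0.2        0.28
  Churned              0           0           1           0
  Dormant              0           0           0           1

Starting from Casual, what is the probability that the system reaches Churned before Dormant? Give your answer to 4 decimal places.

Let h(s) be the probability of absorption at Churned starting from transient state s. Then h(Churned) = 1 and h(Dormant) = 0. By first-step analysis:
h(Active) = 0.24·h(Active) + 0.32·h(Casual) + 0.24·1 + 0.2·0
h(Casual) = 0.28·h(Active) + 0.24·h(Casual) + 0.2·1 + 0.28·0
Solving: h(Active) = 0.5049, h(Casual) = 0.4492.
Starting from Casual, the probability is 0.4492.

0.4492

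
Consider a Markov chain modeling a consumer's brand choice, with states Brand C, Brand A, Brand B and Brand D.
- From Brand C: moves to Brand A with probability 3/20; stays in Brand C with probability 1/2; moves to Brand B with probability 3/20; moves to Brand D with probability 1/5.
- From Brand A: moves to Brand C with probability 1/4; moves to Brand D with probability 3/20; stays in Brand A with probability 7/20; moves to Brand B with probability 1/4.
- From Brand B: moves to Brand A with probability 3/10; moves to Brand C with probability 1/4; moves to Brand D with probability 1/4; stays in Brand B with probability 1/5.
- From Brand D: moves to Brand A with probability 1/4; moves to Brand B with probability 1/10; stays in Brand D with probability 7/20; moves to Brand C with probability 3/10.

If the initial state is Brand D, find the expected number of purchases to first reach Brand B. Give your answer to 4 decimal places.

Let t(s) be the expected number of purchases to first reach Brand B from state s, with t(Brand B) = 0. Conditioning on the first purchase:
t(Brand C) = 1 + 0.5·t(Brand C) + 0.15·t(Brand A) + 0.2·t(Brand D)
t(Brand A) = 1 + 0.25·t(Brand C) + 0.35·t(Brand A) + 0.15·t(Brand D)
t(Brand D) = 1 + 0.3·t(Brand C) + 0.25·t(Brand A) + 0.35·t(Brand D)
Solving: t(Brand C) = 6.2344, t(Brand A) = 5.4380, t(Brand D) = 6.5074.
Expected purchases from Brand D to Brand B: 6.5074.

6.5074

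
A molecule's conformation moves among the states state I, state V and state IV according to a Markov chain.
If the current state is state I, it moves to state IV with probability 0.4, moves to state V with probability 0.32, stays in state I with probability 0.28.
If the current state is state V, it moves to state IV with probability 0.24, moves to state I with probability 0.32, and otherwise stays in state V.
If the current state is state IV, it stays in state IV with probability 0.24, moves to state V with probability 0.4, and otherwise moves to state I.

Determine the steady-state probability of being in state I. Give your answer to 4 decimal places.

Let the stationary distribution be π with π = πP and π_1 + π_2 + π_3 = 1.
π_1 = 0.28·π_1 + 0.32·π_2 + 0.36·π_3
π_2 = 0.32·π_1 + 0.44·π_2 + 0.4·π_3
Solving with the normalization constraint gives π = (0.3189, 0.3901, 0.2910).
So the stationary probability of state I is 0.3189.

0.3189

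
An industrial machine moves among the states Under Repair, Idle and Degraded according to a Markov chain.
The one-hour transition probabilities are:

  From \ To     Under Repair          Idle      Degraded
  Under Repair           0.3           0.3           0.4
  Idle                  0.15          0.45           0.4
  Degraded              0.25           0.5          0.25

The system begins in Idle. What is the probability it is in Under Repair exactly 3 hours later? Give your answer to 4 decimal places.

0.2159

Propagate the distribution vector 3 hours from Idle.
After 0 hours: (0.0000, 1.0000, 0.0000)
After 1 hour: (0.1500, 0.4500, 0.4000)
After 2 hours: (0.2125, 0.4475, 0.3400)
After 3 hours: (0.2159, 0.4351, 0.3490)
P(in Under Repair after 3 hours) = 0.2159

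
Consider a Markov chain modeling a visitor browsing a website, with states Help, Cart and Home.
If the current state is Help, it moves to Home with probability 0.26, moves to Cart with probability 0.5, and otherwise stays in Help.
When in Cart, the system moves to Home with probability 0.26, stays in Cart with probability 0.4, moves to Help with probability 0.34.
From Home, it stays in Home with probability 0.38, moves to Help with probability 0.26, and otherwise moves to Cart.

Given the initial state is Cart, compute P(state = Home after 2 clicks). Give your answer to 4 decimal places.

0.2912

Sum over the intermediate state after 1 click:
P = P(Cart→Help)·P(Help→Home) + P(Cart→Cart)·P(Cart→Home) + P(Cart→Home)·P(Home→Home)
  = 0.34×0.26 + 0.4×0.26 + 0.26×0.38
  = 0.0884 + 0.1040 + 0.0988 = 0.2912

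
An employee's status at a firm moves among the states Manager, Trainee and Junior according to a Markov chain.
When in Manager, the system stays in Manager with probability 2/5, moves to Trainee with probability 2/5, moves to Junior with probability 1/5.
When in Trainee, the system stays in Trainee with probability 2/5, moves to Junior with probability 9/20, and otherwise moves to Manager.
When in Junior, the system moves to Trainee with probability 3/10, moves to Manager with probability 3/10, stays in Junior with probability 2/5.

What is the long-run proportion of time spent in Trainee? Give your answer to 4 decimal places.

Let the stationary distribution be π with π = πP and π_1 + π_2 + π_3 = 1.
π_1 = 0.4·π_1 + 0.15·π_2 + 0.3·π_3
π_2 = 0.4·π_1 + 0.4·π_2 + 0.3·π_3
Solving with the normalization constraint gives π = (0.2727, 0.3636, 0.3636).
So the stationary probability of Trainee is 0.3636.

0.3636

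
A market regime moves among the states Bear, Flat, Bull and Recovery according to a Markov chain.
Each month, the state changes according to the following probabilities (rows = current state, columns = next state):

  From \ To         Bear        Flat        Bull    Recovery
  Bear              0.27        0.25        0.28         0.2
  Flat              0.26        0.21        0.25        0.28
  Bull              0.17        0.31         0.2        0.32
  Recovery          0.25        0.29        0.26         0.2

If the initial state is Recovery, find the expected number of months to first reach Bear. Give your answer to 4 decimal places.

4.2861

Let t(s) be the expected number of months to first reach Bear from state s, with t(Bear) = 0. Conditioning on the first month:
t(Flat) = 1 + 0.21·t(Flat) + 0.25·t(Bull) + 0.28·t(Recovery)
t(Bull) = 1 + 0.31·t(Flat) + 0.2·t(Bull) + 0.32·t(Recovery)
t(Recovery) = 1 + 0.29·t(Flat) + 0.26·t(Bull) + 0.2·t(Recovery)
Solving: t(Flat) = 4.2434, t(Bull) = 4.6088, t(Recovery) = 4.2861.
Expected months from Recovery to Bear: 4.2861.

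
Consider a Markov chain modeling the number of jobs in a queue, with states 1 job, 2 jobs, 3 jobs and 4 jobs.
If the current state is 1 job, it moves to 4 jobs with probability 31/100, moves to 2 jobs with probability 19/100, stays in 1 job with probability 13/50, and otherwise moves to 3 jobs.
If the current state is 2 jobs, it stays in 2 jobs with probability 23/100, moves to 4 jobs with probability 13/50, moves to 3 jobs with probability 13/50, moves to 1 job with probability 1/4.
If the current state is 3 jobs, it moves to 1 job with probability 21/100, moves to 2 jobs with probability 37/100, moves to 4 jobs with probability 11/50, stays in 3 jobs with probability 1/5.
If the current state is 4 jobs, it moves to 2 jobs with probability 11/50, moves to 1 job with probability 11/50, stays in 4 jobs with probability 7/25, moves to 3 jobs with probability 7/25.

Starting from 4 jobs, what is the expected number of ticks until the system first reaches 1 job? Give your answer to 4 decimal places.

Let t(s) be the expected number of ticks to first reach 1 job from state s, with t(1 job) = 0. Conditioning on the first tick:
t(2 jobs) = 1 + 0.23·t(2 jobs) + 0.26·t(3 jobs) + 0.26·t(4 jobs)
t(3 jobs) = 1 + 0.37·t(2 jobs) + 0.2·t(3 jobs) + 0.22·t(4 jobs)
t(4 jobs) = 1 + 0.22·t(2 jobs) + 0.28·t(3 jobs) + 0.28·t(4 jobs)
Solving: t(2 jobs) = 4.3040, t(3 jobs) = 4.4613, t(4 jobs) = 4.4389.
Expected ticks from 4 jobs to 1 job: 4.4389.

4.4389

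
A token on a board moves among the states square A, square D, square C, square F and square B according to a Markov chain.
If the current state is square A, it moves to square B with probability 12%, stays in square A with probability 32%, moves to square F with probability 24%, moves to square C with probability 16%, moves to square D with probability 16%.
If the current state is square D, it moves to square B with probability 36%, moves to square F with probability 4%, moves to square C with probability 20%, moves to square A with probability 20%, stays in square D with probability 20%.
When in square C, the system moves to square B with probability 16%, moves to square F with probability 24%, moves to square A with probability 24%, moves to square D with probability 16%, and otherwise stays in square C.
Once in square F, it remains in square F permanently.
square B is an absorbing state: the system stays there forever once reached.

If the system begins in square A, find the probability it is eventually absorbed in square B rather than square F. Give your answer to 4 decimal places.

0.4468

Let h(s) be the probability of absorption at square B starting from transient state s. Then h(square B) = 1 and h(square F) = 0. By first-step analysis:
h(square A) = 0.32·h(square A) + 0.16·h(square D) + 0.16·h(square C) + 0.24·0 + 0.12·1
h(square D) = 0.2·h(square A) + 0.2·h(square D) + 0.2·h(square C) + 0.04·0 + 0.36·1
h(square C) = 0.24·h(square A) + 0.16·h(square D) + 0.2·h(square C) + 0.24·0 + 0.16·1
Solving: h(square A) = 0.4468, h(square D) = 0.6792, h(square C) = 0.4699.
Starting from square A, the probability is 0.4468.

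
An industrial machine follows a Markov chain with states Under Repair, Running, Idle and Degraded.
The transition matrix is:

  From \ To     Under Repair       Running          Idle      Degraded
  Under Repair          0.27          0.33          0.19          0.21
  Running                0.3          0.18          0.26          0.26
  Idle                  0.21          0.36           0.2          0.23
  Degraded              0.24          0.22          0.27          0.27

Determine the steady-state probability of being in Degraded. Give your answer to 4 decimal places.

0.2427

Let the stationary distribution be π with π = πP and π_1 + π_2 + π_3 + π_4 = 1.
π_1 = 0.27·π_1 + 0.3·π_2 + 0.21·π_3 + 0.24·π_4
π_2 = 0.33·π_1 + 0.18·π_2 + 0.36·π_3 + 0.22·π_4
π_3 = 0.19·π_1 + 0.26·π_2 + 0.2·π_3 + 0.27·π_4
Solving with the normalization constraint gives π = (0.2570, 0.2698, 0.2306, 0.2427).
So the stationary probability of Degraded is 0.2427.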